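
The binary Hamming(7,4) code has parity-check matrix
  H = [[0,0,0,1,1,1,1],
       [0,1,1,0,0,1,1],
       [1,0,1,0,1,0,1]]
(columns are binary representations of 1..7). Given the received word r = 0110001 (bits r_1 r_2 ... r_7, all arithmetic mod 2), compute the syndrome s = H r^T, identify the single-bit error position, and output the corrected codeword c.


s = (1, 1, 0)^T, error position = 6, corrected codeword c = 0110011

Compute s = H r^T mod 2 one row at a time:
  s_1 = 0 + 0 + 0 + 1 = 1 ≡ 1 (mod 2).
  s_2 = 1 + 1 + 0 + 1 = 3 ≡ 1 (mod 2).
  s_3 = 0 + 1 + 0 + 1 = 2 ≡ 0 (mod 2).
s = (1, 1, 0)^T — this equals column 6 of H (binary 110), so error is at position 6.
Correct: flip bit 6 of r = 0110001 to get c = 0110011.


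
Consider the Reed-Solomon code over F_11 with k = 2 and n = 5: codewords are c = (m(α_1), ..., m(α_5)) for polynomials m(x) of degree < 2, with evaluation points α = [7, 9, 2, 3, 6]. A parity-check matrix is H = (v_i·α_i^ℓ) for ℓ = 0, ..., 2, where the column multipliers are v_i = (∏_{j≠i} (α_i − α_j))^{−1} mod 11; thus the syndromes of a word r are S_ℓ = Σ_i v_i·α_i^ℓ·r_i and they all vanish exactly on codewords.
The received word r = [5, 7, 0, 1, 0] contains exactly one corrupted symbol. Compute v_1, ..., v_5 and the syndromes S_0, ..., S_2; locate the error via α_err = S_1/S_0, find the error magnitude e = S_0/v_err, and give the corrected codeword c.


S = (6, 3, 7), error at position 5, error magnitude e = 7, c = [5, 7, 0, 1, 4].

Step 1: column multipliers v_i = (∏_{j≠i}(α_i − α_j))^{−1} mod 11.
  i = 1 (α = 7): (7−9)(7−2)(7−3)(7−6) = (−2)·5·4·1 = −40 ≡ 4, so v_1 = 4^{−1} = 3 (mod 11).
  i = 2 (α = 9): (9−7)(9−2)(9−3)(9−6) = 2·7·6·3 = 252 ≡ 10, so v_2 = 10^{−1} = 10 (mod 11).
  i = 3 (α = 2): (2−7)(2−9)(2−3)(2−6) = (−5)·(−7)·(−1)·(−4) = 140 ≡ 8, so v_3 = 8^{−1} = 7 (mod 11).
  i = 4 (α = 3): (3−7)(3−9)(3−2)(3−6) = (−4)·(−6)·1·(−3) = −72 ≡ 5, so v_4 = 5^{−1} = 9 (mod 11).
  i = 5 (α = 6): (6−7)(6−9)(6−2)(6−3) = (−1)·(−3)·4·3 = 36 ≡ 3, so v_5 = 3^{−1} = 4 (mod 11).
  v = [3, 10, 7, 9, 4].
Step 2: syndromes of r = [5, 7, 0, 1, 0] (all sums mod 11).
  S_0 = Σ v_i r_i = 3·5 + 10·7 + 7·0 + 9·1 + 4·0 = 94 ≡ 6.
  S_1 = Σ v_i α_i r_i = 3·7·5 + 10·9·7 + 7·2·0 + 9·3·1 + 4·6·0 = 762 ≡ 3.
  α_i^2 mod 11 = [5, 4, 4, 9, 3].
  S_2 = Σ v_i α_i^2 r_i = 3·5·5 + 10·4·7 + 7·4·0 + 9·9·1 + 4·3·0 = 436 ≡ 7.
  S = (6, 3, 7) ≠ 0, so r is not a codeword (an error is present).
Step 3: locate the error. For a single error e at position i, S_ℓ = v_i·e·α_i^ℓ, so α_err = S_1/S_0.
  S_0^{−1} = 6^{−1} = 2 (mod 11), so α_err = 3·2 = 6 ≡ 6 = α_5. Error position i = 5.
  Consistency check: S_2/S_1 = 7·4 = 28 ≡ 6 = α_err ✓ (single-error assumption holds).
Step 4: error magnitude e = S_0/v_5 = S_0·∏_{j≠5}(α_5 − α_j) = 6·3 = 18 ≡ 7 (mod 11).
Step 5: correct position 5: c_5 = r_5 − e = 0 − 7 ≡ 4 (mod 11). Hence c = [5, 7, 0, 1, 4].
  Check: interpolating c through the α_i gives m(x) = 9 + 1·x (degree < 2) with m(α_i) = c_i for every i, so c is indeed a codeword.


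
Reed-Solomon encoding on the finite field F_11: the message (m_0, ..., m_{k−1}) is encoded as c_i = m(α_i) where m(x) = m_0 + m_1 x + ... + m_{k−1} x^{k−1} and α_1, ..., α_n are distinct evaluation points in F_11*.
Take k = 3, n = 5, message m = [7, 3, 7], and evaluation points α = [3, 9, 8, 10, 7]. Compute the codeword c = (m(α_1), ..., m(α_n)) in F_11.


c = [2, 7, 6, 0, 8]

Message polynomial: m(x) = 7 + 3·x + 7·x^2 (mod 11).
For each evaluation point α_i, compute m(α_i) mod 11:
  α_1 = 3: Horner steps 7 → 2 → 2, so m(3) = 2.
  α_2 = 9: Horner steps 7 → 0 → 7, so m(9) = 7.
  α_3 = 8: Horner steps 7 → 4 → 6, so m(8) = 6.
  α_4 = 10: Horner steps 7 → 7 → 0, so m(10) = 0.
  α_5 = 7: Horner steps 7 → 8 → 8, so m(7) = 8.
Codeword c = [2, 7, 6, 0, 8] ∈ F_11^5.


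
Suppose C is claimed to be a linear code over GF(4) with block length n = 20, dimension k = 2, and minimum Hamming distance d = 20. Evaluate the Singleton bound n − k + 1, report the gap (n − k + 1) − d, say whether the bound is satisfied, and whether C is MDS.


Singleton RHS = n − k + 1 = 19, slack = -1, bound violated (no such code; not MDS).

Singleton bound: d ≤ n − k + 1.
Here n = 20, k = 2, so n − k + 1 = 19.
Given d = 20, check d ≤ 19: NO.
Slack = (n − k + 1) − d = -1.
The slack is negative: d = 20 exceeds n − k + 1 = 19 by 1, so the Singleton bound is violated and no linear [20, 2, 20]_4 code can exist. In particular it is not MDS (MDS requires d = n − k + 1 exactly).
Description: the claimed parameters are [20, 2, 20]_4; such a code would be impossible (violates the Singleton bound).


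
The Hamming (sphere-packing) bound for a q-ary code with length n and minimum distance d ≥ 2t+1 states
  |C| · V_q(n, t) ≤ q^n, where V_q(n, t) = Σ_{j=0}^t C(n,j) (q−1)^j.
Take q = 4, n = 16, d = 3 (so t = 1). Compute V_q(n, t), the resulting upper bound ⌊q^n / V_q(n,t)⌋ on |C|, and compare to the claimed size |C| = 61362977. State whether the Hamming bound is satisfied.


V_q(n, t) = 49, q^n = 4294967296, Hamming bound = 87652393, |C| = 61362977 ≤ bound (satisfied).

Step 1: Compute V_q(n, t) = Σ_{j=0}^1 C(n, j) (q−1)^j.
  j = 0: C(16,0)·(3)^0 = 1·1 = 1.
  j = 1: C(16,1)·(3)^1 = 16·3 = 48.
  V_q(n, t) = 1 + 48 = 49.
Step 2: q^n = 4^16 = 4294967296.
Step 3: Hamming bound ⌊q^n / V_q(n,t)⌋ = ⌊4294967296/49⌋ = 87652393.
Step 4: Compare |C| = 61362977 to 87652393: satisfied.
The claimed |C| lies below the Hamming bound.


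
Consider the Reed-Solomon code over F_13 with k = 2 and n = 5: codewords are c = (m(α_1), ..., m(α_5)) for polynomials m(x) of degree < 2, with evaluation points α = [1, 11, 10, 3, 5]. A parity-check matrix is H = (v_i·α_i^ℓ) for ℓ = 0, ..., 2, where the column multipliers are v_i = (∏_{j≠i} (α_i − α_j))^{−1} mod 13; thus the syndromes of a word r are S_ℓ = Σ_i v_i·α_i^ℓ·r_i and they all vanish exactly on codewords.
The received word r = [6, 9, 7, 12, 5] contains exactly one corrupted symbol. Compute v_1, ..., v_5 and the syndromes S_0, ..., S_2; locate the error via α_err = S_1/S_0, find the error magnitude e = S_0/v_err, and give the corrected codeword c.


S = (1, 11, 4), error at position 2, error magnitude e = 12, c = [6, 10, 7, 12, 5].

Step 1: column multipliers v_i = (∏_{j≠i}(α_i − α_j))^{−1} mod 13.
  i = 1 (α = 1): (1−11)(1−10)(1−3)(1−5) = (−10)·(−9)·(−2)·(−4) = 720 ≡ 5, so v_1 = 5^{−1} = 8 (mod 13).
  i = 2 (α = 11): (11−1)(11−10)(11−3)(11−5) = 10·1·8·6 = 480 ≡ 12, so v_2 = 12^{−1} = 12 (mod 13).
  i = 3 (α = 10): (10−1)(10−11)(10−3)(10−5) = 9·(−1)·7·5 = −315 ≡ 10, so v_3 = 10^{−1} = 4 (mod 13).
  i = 4 (α = 3): (3−1)(3−11)(3−10)(3−5) = 2·(−8)·(−7)·(−2) = −224 ≡ 10, so v_4 = 10^{−1} = 4 (mod 13).
  i = 5 (α = 5): (5−1)(5−11)(5−10)(5−3) = 4·(−6)·(−5)·2 = 240 ≡ 6, so v_5 = 6^{−1} = 11 (mod 13).
  v = [8, 12, 4, 4, 11].
Step 2: syndromes of r = [6, 9, 7, 12, 5] (all sums mod 13).
  S_0 = Σ v_i r_i = 8·6 + 12·9 + 4·7 + 4·12 + 11·5 = 287 ≡ 1.
  S_1 = Σ v_i α_i r_i = 8·1·6 + 12·11·9 + 4·10·7 + 4·3·12 + 11·5·5 = 1935 ≡ 11.
  α_i^2 mod 13 = [1, 4, 9, 9, 12].
  S_2 = Σ v_i α_i^2 r_i = 8·1·6 + 12·4·9 + 4·9·7 + 4·9·12 + 11·12·5 = 1824 ≡ 4.
  S = (1, 11, 4) ≠ 0, so r is not a codeword (an error is present).
Step 3: locate the error. For a single error e at position i, S_ℓ = v_i·e·α_i^ℓ, so α_err = S_1/S_0.
  S_0^{−1} = 1^{−1} = 1 (mod 13), so α_err = 11·1 = 11 ≡ 11 = α_2. Error position i = 2.
  Consistency check: S_2/S_1 = 4·6 = 24 ≡ 11 = α_err ✓ (single-error assumption holds).
Step 4: error magnitude e = S_0/v_2 = S_0·∏_{j≠2}(α_2 − α_j) = 1·12 = 12 ≡ 12 (mod 13).
Step 5: correct position 2: c_2 = r_2 − e = 9 − 12 ≡ 10 (mod 13). Hence c = [6, 10, 7, 12, 5].
  Check: interpolating c through the α_i gives m(x) = 3 + 3·x (degree < 2) with m(α_i) = c_i for every i, so c is indeed a codeword.


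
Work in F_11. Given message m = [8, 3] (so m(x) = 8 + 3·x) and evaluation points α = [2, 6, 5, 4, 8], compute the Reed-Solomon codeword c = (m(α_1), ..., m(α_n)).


c = [3, 4, 1, 9, 10]

Message polynomial: m(x) = 8 + 3·x (mod 11).
For each evaluation point α_i, compute m(α_i) mod 11:
  α_1 = 2: Horner steps 3 → 3, so m(2) = 3.
  α_2 = 6: Horner steps 3 → 4, so m(6) = 4.
  α_3 = 5: Horner steps 3 → 1, so m(5) = 1.
  α_4 = 4: Horner steps 3 → 9, so m(4) = 9.
  α_5 = 8: Horner steps 3 → 10, so m(8) = 10.
Codeword c = [3, 4, 1, 9, 10] ∈ F_11^5.


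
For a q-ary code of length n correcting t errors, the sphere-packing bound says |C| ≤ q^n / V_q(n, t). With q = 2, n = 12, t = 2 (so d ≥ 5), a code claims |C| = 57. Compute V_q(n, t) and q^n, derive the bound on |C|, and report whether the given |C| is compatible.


V_q(n, t) = 79, q^n = 4096, Hamming bound = 51, |C| = 57 > bound (violated).

Step 1: Compute V_q(n, t) = Σ_{j=0}^2 C(n, j) (q−1)^j.
  j = 0: C(12,0)·(1)^0 = 1·1 = 1.
  j = 1: C(12,1)·(1)^1 = 12·1 = 12.
  j = 2: C(12,2)·(1)^2 = 66·1 = 66.
  V_q(n, t) = 1 + 12 + 66 = 79.
Step 2: q^n = 2^12 = 4096.
Step 3: Hamming bound ⌊q^n / V_q(n,t)⌋ = ⌊4096/79⌋ = 51.
Step 4: Compare |C| = 57 to 51: violated.
The claimed |C| lies above the Hamming bound, so no 2-ary code of length 12 with d ≥ 5 can have 57 codewords.


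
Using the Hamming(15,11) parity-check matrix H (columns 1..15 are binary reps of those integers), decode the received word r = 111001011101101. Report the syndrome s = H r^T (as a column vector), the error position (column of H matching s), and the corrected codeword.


s = (0, 0, 1, 1)^T, error position = 3, corrected codeword c = 110001011101101

Compute s = H r^T mod 2 one row at a time:
  s_1 = 1 + 1 + 1 + 0 + 1 + 1 + 0 + 1 = 6 ≡ 0 (mod 2).
  s_2 = 0 + 0 + 1 + 0 + 1 + 1 + 0 + 1 = 4 ≡ 0 (mod 2).
  s_3 = 1 + 1 + 1 + 0 + 1 + 0 + 0 + 1 = 5 ≡ 1 (mod 2).
  s_4 = 1 + 1 + 0 + 0 + 1 + 0 + 1 + 1 = 5 ≡ 1 (mod 2).
s = (0, 0, 1, 1)^T — this equals column 3 of H (binary 0011), so error is at position 3.
Correct: flip bit 3 of r = 111001011101101 to get c = 110001011101101.


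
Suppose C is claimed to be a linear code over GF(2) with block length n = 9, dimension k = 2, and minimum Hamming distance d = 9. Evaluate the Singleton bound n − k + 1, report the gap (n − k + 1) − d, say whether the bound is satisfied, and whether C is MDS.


Singleton RHS = n − k + 1 = 8, slack = -1, bound violated (no such code; not MDS).

Singleton bound: d ≤ n − k + 1.
Here n = 9, k = 2, so n − k + 1 = 8.
Given d = 9, check d ≤ 8: NO.
Slack = (n − k + 1) − d = -1.
The slack is negative: d = 9 exceeds n − k + 1 = 8 by 1, so the Singleton bound is violated and no linear [9, 2, 9]_2 code can exist. In particular it is not MDS (MDS requires d = n − k + 1 exactly).
Description: the claimed parameters are [9, 2, 9]_2; such a code would be impossible (violates the Singleton bound).


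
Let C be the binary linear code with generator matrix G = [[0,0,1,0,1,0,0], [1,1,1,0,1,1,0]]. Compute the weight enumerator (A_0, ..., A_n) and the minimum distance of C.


Weight distribution: A_0 = 1, A_2 = 1, A_3 = 1, A_5 = 1. Minimum distance d = 2.

Enumerate all 2^2 = 4 messages m ∈ F_2^2.
For each, compute codeword c = mG in F_2^7, then tally its weight.
  m = 00 → c = 0000000, weight = 0.
  m = 10 → c = 0010100, weight = 2.
  m = 01 → c = 1110110, weight = 5.
  m = 11 → c = 1100010, weight = 3.
Tally weights:
  weight 0: 1 codewords.
  weight 2: 1 codewords.
  weight 3: 1 codewords.
  weight 5: 1 codewords.
Minimum distance d = smallest w > 0 with A_w > 0 = 2.
Sanity: Σ A_w = 4 = 2^2 = 4 ✓.


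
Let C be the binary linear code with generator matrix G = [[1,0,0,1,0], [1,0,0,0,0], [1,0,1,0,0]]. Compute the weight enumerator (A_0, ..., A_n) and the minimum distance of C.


Weight distribution: A_0 = 1, A_1 = 3, A_2 = 3, A_3 = 1. Minimum distance d = 1.

Enumerate all 2^3 = 8 messages m ∈ F_2^3.
For each, compute codeword c = mG in F_2^5, then tally its weight.
  m = 000 → c = 00000, weight = 0.
  m = 100 → c = 10010, weight = 2.
  m = 010 → c = 10000, weight = 1.
  m = 110 → c = 00010, weight = 1.
  m = 001 → c = 10100, weight = 2.
  m = 101 → c = 00110, weight = 2.
  m = 011 → c = 00100, weight = 1.
  m = 111 → c = 10110, weight = 3.
Tally weights:
  weight 0: 1 codewords.
  weight 1: 3 codewords.
  weight 2: 3 codewords.
  weight 3: 1 codewords.
Minimum distance d = smallest w > 0 with A_w > 0 = 1.
Sanity: Σ A_w = 8 = 2^3 = 8 ✓.


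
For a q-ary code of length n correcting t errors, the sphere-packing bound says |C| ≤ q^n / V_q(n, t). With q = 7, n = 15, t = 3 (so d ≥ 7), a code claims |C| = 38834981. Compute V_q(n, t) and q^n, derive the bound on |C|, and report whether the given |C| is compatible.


V_q(n, t) = 102151, q^n = 4747561509943, Hamming bound = 46475918, |C| = 38834981 ≤ bound (satisfied).

Step 1: Compute V_q(n, t) = Σ_{j=0}^3 C(n, j) (q−1)^j.
  j = 0: C(15,0)·(6)^0 = 1·1 = 1.
  j = 1: C(15,1)·(6)^1 = 15·6 = 90.
  j = 2: C(15,2)·(6)^2 = 105·36 = 3780.
  j = 3: C(15,3)·(6)^3 = 455·216 = 98280.
  V_q(n, t) = 1 + 90 + 3780 + 98280 = 102151.
Step 2: q^n = 7^15 = 4747561509943.
Step 3: Hamming bound ⌊q^n / V_q(n,t)⌋ = ⌊4747561509943/102151⌋ = 46475918.
Step 4: Compare |C| = 38834981 to 46475918: satisfied.
The claimed |C| lies below the Hamming bound.


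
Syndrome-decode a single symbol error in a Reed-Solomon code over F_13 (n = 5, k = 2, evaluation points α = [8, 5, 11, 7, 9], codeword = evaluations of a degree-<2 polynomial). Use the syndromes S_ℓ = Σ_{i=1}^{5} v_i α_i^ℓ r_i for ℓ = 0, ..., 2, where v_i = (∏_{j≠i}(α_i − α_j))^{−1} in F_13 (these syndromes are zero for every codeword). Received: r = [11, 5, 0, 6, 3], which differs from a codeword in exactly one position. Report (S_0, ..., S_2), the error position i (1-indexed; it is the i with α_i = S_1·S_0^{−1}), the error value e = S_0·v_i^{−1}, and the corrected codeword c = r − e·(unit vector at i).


S = (9, 6, 4), error at position 2, error magnitude e = 9, c = [11, 9, 0, 6, 3].

Step 1: column multipliers v_i = (∏_{j≠i}(α_i − α_j))^{−1} mod 13.
  i = 1 (α = 8): (8−5)(8−11)(8−7)(8−9) = 3·(−3)·1·(−1) = 9 ≡ 9, so v_1 = 9^{−1} = 3 (mod 13).
  i = 2 (α = 5): (5−8)(5−11)(5−7)(5−9) = (−3)·(−6)·(−2)·(−4) = 144 ≡ 1, so v_2 = 1^{−1} = 1 (mod 13).
  i = 3 (α = 11): (11−8)(11−5)(11−7)(11−9) = 3·6·4·2 = 144 ≡ 1, so v_3 = 1^{−1} = 1 (mod 13).
  i = 4 (α = 7): (7−8)(7−5)(7−11)(7−9) = (−1)·2·(−4)·(−2) = −16 ≡ 10, so v_4 = 10^{−1} = 4 (mod 13).
  i = 5 (α = 9): (9−8)(9−5)(9−11)(9−7) = 1·4·(−2)·2 = −16 ≡ 10, so v_5 = 10^{−1} = 4 (mod 13).
  v = [3, 1, 1, 4, 4].
Step 2: syndromes of r = [11, 5, 0, 6, 3] (all sums mod 13).
  S_0 = Σ v_i r_i = 3·11 + 1·5 + 1·0 + 4·6 + 4·3 = 74 ≡ 9.
  S_1 = Σ v_i α_i r_i = 3·8·11 + 1·5·5 + 1·11·0 + 4·7·6 + 4·9·3 = 565 ≡ 6.
  α_i^2 mod 13 = [12, 12, 4, 10, 3].
  S_2 = Σ v_i α_i^2 r_i = 3·12·11 + 1·12·5 + 1·4·0 + 4·10·6 + 4·3·3 = 732 ≡ 4.
  S = (9, 6, 4) ≠ 0, so r is not a codeword (an error is present).
Step 3: locate the error. For a single error e at position i, S_ℓ = v_i·e·α_i^ℓ, so α_err = S_1/S_0.
  S_0^{−1} = 9^{−1} = 3 (mod 13), so α_err = 6·3 = 18 ≡ 5 = α_2. Error position i = 2.
  Consistency check: S_2/S_1 = 4·11 = 44 ≡ 5 = α_err ✓ (single-error assumption holds).
Step 4: error magnitude e = S_0/v_2 = S_0·∏_{j≠2}(α_2 − α_j) = 9·1 = 9 ≡ 9 (mod 13).
Step 5: correct position 2: c_2 = r_2 − e = 5 − 9 ≡ 9 (mod 13). Hence c = [11, 9, 0, 6, 3].
  Check: interpolating c through the α_i gives m(x) = 10 + 5·x (degree < 2) with m(α_i) = c_i for every i, so c is indeed a codeword.


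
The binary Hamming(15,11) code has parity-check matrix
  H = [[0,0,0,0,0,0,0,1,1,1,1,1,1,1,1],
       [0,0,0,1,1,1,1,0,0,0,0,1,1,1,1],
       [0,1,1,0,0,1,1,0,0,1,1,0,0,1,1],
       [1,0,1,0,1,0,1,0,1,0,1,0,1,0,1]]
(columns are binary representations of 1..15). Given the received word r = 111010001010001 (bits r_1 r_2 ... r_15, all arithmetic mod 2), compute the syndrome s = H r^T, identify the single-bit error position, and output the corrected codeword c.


s = (1, 0, 0, 0)^T, error position = 8, corrected codeword c = 111010011010001

Compute s = H r^T mod 2 one row at a time:
  s_1 = 0 + 1 + 0 + 1 + 0 + 0 + 0 + 1 = 3 ≡ 1 (mod 2).
  s_2 = 0 + 1 + 0 + 0 + 0 + 0 + 0 + 1 = 2 ≡ 0 (mod 2).
  s_3 = 1 + 1 + 0 + 0 + 0 + 1 + 0 + 1 = 4 ≡ 0 (mod 2).
  s_4 = 1 + 1 + 1 + 0 + 1 + 1 + 0 + 1 = 6 ≡ 0 (mod 2).
s = (1, 0, 0, 0)^T — this equals column 8 of H (binary 1000), so error is at position 8.
Correct: flip bit 8 of r = 111010001010001 to get c = 111010011010001.


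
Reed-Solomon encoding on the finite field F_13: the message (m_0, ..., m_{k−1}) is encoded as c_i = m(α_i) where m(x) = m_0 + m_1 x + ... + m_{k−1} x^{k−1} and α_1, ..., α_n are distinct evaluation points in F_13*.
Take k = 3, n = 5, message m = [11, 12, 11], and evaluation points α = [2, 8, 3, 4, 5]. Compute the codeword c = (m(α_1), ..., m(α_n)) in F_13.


c = [1, 5, 3, 1, 8]

Message polynomial: m(x) = 11 + 12·x + 11·x^2 (mod 13).
For each evaluation point α_i, compute m(α_i) mod 13:
  α_1 = 2: Horner steps 11 → 8 → 1, so m(2) = 1.
  α_2 = 8: Horner steps 11 → 9 → 5, so m(8) = 5.
  α_3 = 3: Horner steps 11 → 6 → 3, so m(3) = 3.
  α_4 = 4: Horner steps 11 → 4 → 1, so m(4) = 1.
  α_5 = 5: Horner steps 11 → 2 → 8, so m(5) = 8.
Codeword c = [1, 5, 3, 1, 8] ∈ F_13^5.


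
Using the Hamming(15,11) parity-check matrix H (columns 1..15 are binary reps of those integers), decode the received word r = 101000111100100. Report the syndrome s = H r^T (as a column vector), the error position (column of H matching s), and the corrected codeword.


s = (0, 0, 1, 1)^T, error position = 3, corrected codeword c = 100000111100100

Compute s = H r^T mod 2 one row at a time:
  s_1 = 1 + 1 + 1 + 0 + 0 + 1 + 0 + 0 = 4 ≡ 0 (mod 2).
  s_2 = 0 + 0 + 0 + 1 + 0 + 1 + 0 + 0 = 2 ≡ 0 (mod 2).
  s_3 = 0 + 1 + 0 + 1 + 1 + 0 + 0 + 0 = 3 ≡ 1 (mod 2).
  s_4 = 1 + 1 + 0 + 1 + 1 + 0 + 1 + 0 = 5 ≡ 1 (mod 2).
s = (0, 0, 1, 1)^T — this equals column 3 of H (binary 0011), so error is at position 3.
Correct: flip bit 3 of r = 101000111100100 to get c = 100000111100100.


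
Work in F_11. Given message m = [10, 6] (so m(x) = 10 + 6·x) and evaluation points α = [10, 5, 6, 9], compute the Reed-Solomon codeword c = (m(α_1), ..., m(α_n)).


c = [4, 7, 2, 9]

Message polynomial: m(x) = 10 + 6·x (mod 11).
For each evaluation point α_i, compute m(α_i) mod 11:
  α_1 = 10: Horner steps 6 → 4, so m(10) = 4.
  α_2 = 5: Horner steps 6 → 7, so m(5) = 7.
  α_3 = 6: Horner steps 6 → 2, so m(6) = 2.
  α_4 = 9: Horner steps 6 → 9, so m(9) = 9.
Codeword c = [4, 7, 2, 9] ∈ F_11^4.


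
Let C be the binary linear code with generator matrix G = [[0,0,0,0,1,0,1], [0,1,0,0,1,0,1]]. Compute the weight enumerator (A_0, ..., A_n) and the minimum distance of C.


Weight distribution: A_0 = 1, A_1 = 1, A_2 = 1, A_3 = 1. Minimum distance d = 1.

Enumerate all 2^2 = 4 messages m ∈ F_2^2.
For each, compute codeword c = mG in F_2^7, then tally its weight.
  m = 00 → c = 0000000, weight = 0.
  m = 10 → c = 0000101, weight = 2.
  m = 01 → c = 0100101, weight = 3.
  m = 11 → c = 0100000, weight = 1.
Tally weights:
  weight 0: 1 codewords.
  weight 1: 1 codewords.
  weight 2: 1 codewords.
  weight 3: 1 codewords.
Minimum distance d = smallest w > 0 with A_w > 0 = 1.
Sanity: Σ A_w = 4 = 2^2 = 4 ✓.


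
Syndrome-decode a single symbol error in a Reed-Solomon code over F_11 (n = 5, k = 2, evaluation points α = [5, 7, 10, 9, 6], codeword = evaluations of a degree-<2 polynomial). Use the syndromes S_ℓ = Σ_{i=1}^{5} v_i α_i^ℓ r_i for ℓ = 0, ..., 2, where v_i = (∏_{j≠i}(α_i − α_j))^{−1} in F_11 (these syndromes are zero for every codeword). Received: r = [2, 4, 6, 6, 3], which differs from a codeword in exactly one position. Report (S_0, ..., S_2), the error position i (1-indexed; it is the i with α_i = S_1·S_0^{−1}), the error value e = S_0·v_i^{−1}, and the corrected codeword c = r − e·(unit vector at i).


S = (2, 9, 2), error at position 3, error magnitude e = 10, c = [2, 4, 7, 6, 3].

Step 1: column multipliers v_i = (∏_{j≠i}(α_i − α_j))^{−1} mod 11.
  i = 1 (α = 5): (5−7)(5−10)(5−9)(5−6) = (−2)·(−5)·(−4)·(−1) = 40 ≡ 7, so v_1 = 7^{−1} = 8 (mod 11).
  i = 2 (α = 7): (7−5)(7−10)(7−9)(7−6) = 2·(−3)·(−2)·1 = 12 ≡ 1, so v_2 = 1^{−1} = 1 (mod 11).
  i = 3 (α = 10): (10−5)(10−7)(10−9)(10−6) = 5·3·1·4 = 60 ≡ 5, so v_3 = 5^{−1} = 9 (mod 11).
  i = 4 (α = 9): (9−5)(9−7)(9−10)(9−6) = 4·2·(−1)·3 = −24 ≡ 9, so v_4 = 9^{−1} = 5 (mod 11).
  i = 5 (α = 6): (6−5)(6−7)(6−10)(6−9) = 1·(−1)·(−4)·(−3) = −12 ≡ 10, so v_5 = 10^{−1} = 10 (mod 11).
  v = [8, 1, 9, 5, 10].
Step 2: syndromes of r = [2, 4, 6, 6, 3] (all sums mod 11).
  S_0 = Σ v_i r_i = 8·2 + 1·4 + 9·6 + 5·6 + 10·3 = 134 ≡ 2.
  S_1 = Σ v_i α_i r_i = 8·5·2 + 1·7·4 + 9·10·6 + 5·9·6 + 10·6·3 = 1098 ≡ 9.
  α_i^2 mod 11 = [3, 5, 1, 4, 3].
  S_2 = Σ v_i α_i^2 r_i = 8·3·2 + 1·5·4 + 9·1·6 + 5·4·6 + 10·3·3 = 332 ≡ 2.
  S = (2, 9, 2) ≠ 0, so r is not a codeword (an error is present).
Step 3: locate the error. For a single error e at position i, S_ℓ = v_i·e·α_i^ℓ, so α_err = S_1/S_0.
  S_0^{−1} = 2^{−1} = 6 (mod 11), so α_err = 9·6 = 54 ≡ 10 = α_3. Error position i = 3.
  Consistency check: S_2/S_1 = 2·5 = 10 ≡ 10 = α_err ✓ (single-error assumption holds).
Step 4: error magnitude e = S_0/v_3 = S_0·∏_{j≠3}(α_3 − α_j) = 2·5 = 10 ≡ 10 (mod 11).
Step 5: correct position 3: c_3 = r_3 − e = 6 − 10 ≡ 7 (mod 11). Hence c = [2, 4, 7, 6, 3].
  Check: interpolating c through the α_i gives m(x) = 8 + 1·x (degree < 2) with m(α_i) = c_i for every i, so c is indeed a codeword.


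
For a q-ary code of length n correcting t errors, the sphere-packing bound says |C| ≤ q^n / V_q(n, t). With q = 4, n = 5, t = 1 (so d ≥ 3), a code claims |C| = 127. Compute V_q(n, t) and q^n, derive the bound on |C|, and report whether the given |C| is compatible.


V_q(n, t) = 16, q^n = 1024, Hamming bound = 64, |C| = 127 > bound (violated).

Step 1: Compute V_q(n, t) = Σ_{j=0}^1 C(n, j) (q−1)^j.
  j = 0: C(5,0)·(3)^0 = 1·1 = 1.
  j = 1: C(5,1)·(3)^1 = 5·3 = 15.
  V_q(n, t) = 1 + 15 = 16.
Step 2: q^n = 4^5 = 1024.
Step 3: Hamming bound ⌊q^n / V_q(n,t)⌋ = ⌊1024/16⌋ = 64.
Step 4: Compare |C| = 127 to 64: violated.
The claimed |C| lies above the Hamming bound, so no 4-ary code of length 5 with d ≥ 3 can have 127 codewords.


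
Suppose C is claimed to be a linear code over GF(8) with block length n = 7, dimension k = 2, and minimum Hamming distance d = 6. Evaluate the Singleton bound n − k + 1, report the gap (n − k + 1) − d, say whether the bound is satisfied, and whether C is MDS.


Singleton RHS = n − k + 1 = 6, slack = 0, bound satisfied, MDS.

Singleton bound: d ≤ n − k + 1.
Here n = 7, k = 2, so n − k + 1 = 6.
Given d = 6, check d ≤ 6: YES.
Slack = (n − k + 1) − d = 0.
The code is MDS (slack = 0).
Description: the claimed parameters are [7, 2, 6]_8; such a code would be MDS (meets Singleton bound).


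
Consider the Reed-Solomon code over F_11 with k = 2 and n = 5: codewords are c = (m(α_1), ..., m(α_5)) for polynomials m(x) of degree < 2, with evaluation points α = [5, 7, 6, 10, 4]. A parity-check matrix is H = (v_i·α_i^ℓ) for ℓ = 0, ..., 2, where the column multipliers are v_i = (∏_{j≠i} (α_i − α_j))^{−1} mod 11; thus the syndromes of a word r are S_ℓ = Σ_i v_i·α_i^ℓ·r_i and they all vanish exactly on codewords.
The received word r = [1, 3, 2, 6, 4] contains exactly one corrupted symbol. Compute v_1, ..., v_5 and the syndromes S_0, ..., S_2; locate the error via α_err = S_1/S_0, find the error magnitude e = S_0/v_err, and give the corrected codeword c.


S = (5, 9, 3), error at position 5, error magnitude e = 4, c = [1, 3, 2, 6, 0].

Step 1: column multipliers v_i = (∏_{j≠i}(α_i − α_j))^{−1} mod 11.
  i = 1 (α = 5): (5−7)(5−6)(5−10)(5−4) = (−2)·(−1)·(−5)·1 = −10 ≡ 1, so v_1 = 1^{−1} = 1 (mod 11).
  i = 2 (α = 7): (7−5)(7−6)(7−10)(7−4) = 2·1·(−3)·3 = −18 ≡ 4, so v_2 = 4^{−1} = 3 (mod 11).
  i = 3 (α = 6): (6−5)(6−7)(6−10)(6−4) = 1·(−1)·(−4)·2 = 8 ≡ 8, so v_3 = 8^{−1} = 7 (mod 11).
  i = 4 (α = 10): (10−5)(10−7)(10−6)(10−4) = 5·3·4·6 = 360 ≡ 8, so v_4 = 8^{−1} = 7 (mod 11).
  i = 5 (α = 4): (4−5)(4−7)(4−6)(4−10) = (−1)·(−3)·(−2)·(−6) = 36 ≡ 3, so v_5 = 3^{−1} = 4 (mod 11).
  v = [1, 3, 7, 7, 4].
Step 2: syndromes of r = [1, 3, 2, 6, 4] (all sums mod 11).
  S_0 = Σ v_i r_i = 1·1 + 3·3 + 7·2 + 7·6 + 4·4 = 82 ≡ 5.
  S_1 = Σ v_i α_i r_i = 1·5·1 + 3·7·3 + 7·6·2 + 7·10·6 + 4·4·4 = 636 ≡ 9.
  α_i^2 mod 11 = [3, 5, 3, 1, 5].
  S_2 = Σ v_i α_i^2 r_i = 1·3·1 + 3·5·3 + 7·3·2 + 7·1·6 + 4·5·4 = 212 ≡ 3.
  S = (5, 9, 3) ≠ 0, so r is not a codeword (an error is present).
Step 3: locate the error. For a single error e at position i, S_ℓ = v_i·e·α_i^ℓ, so α_err = S_1/S_0.
  S_0^{−1} = 5^{−1} = 9 (mod 11), so α_err = 9·9 = 81 ≡ 4 = α_5. Error position i = 5.
  Consistency check: S_2/S_1 = 3·5 = 15 ≡ 4 = α_err ✓ (single-error assumption holds).
Step 4: error magnitude e = S_0/v_5 = S_0·∏_{j≠5}(α_5 − α_j) = 5·3 = 15 ≡ 4 (mod 11).
Step 5: correct position 5: c_5 = r_5 − e = 4 − 4 ≡ 0 (mod 11). Hence c = [1, 3, 2, 6, 0].
  Check: interpolating c through the α_i gives m(x) = 7 + 1·x (degree < 2) with m(α_i) = c_i for every i, so c is indeed a codeword.


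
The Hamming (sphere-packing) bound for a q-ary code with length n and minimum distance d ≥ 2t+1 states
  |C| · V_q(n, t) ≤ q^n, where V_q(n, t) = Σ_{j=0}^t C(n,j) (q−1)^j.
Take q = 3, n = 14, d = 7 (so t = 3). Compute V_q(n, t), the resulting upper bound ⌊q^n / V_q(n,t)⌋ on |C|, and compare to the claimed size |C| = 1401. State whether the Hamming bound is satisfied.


V_q(n, t) = 3305, q^n = 4782969, Hamming bound = 1447, |C| = 1401 ≤ bound (satisfied).

Step 1: Compute V_q(n, t) = Σ_{j=0}^3 C(n, j) (q−1)^j.
  j = 0: C(14,0)·(2)^0 = 1·1 = 1.
  j = 1: C(14,1)·(2)^1 = 14·2 = 28.
  j = 2: C(14,2)·(2)^2 = 91·4 = 364.
  j = 3: C(14,3)·(2)^3 = 364·8 = 2912.
  V_q(n, t) = 1 + 28 + 364 + 2912 = 3305.
Step 2: q^n = 3^14 = 4782969.
Step 3: Hamming bound ⌊q^n / V_q(n,t)⌋ = ⌊4782969/3305⌋ = 1447.
Step 4: Compare |C| = 1401 to 1447: satisfied.
The claimed |C| lies below the Hamming bound.


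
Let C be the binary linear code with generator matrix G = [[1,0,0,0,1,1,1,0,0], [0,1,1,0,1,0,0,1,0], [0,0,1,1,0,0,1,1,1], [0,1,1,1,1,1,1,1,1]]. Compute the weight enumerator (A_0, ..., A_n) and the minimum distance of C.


Weight distribution: A_0 = 1, A_3 = 3, A_4 = 4, A_5 = 4, A_6 = 2, A_7 = 1, A_8 = 1. Minimum distance d = 3.

Enumerate all 2^4 = 16 messages m ∈ F_2^4.
For each, compute codeword c = mG in F_2^9, then tally its weight.
  m = 0000 → c = 000000000, weight = 0.
  m = 1000 → c = 100011100, weight = 4.
  m = 0100 → c = 011010010, weight = 4.
  m = 1100 → c = 111001110, weight = 6.
  m = 0010 → c = 001100111, weight = 5.
  m = 1010 → c = 101111011, weight = 7.
  m = 0110 → c = 010110101, weight = 5.
  m = 1110 → c = 110101001, weight = 5.
  m = 0001 → c = 011111111, weight = 8.
  m = 1001 → c = 111100011, weight = 6.
  m = 0101 → c = 000101101, weight = 4.
  m = 1101 → c = 100110001, weight = 4.
  m = 0011 → c = 010011000, weight = 3.
  m = 1011 → c = 110000100, weight = 3.
  m = 0111 → c = 001001010, weight = 3.
  m = 1111 → c = 101010110, weight = 5.
Tally weights:
  weight 0: 1 codewords.
  weight 3: 3 codewords.
  weight 4: 4 codewords.
  weight 5: 4 codewords.
  weight 6: 2 codewords.
  weight 7: 1 codewords.
  weight 8: 1 codewords.
Minimum distance d = smallest w > 0 with A_w > 0 = 3.
Sanity: Σ A_w = 16 = 2^4 = 16 ✓.


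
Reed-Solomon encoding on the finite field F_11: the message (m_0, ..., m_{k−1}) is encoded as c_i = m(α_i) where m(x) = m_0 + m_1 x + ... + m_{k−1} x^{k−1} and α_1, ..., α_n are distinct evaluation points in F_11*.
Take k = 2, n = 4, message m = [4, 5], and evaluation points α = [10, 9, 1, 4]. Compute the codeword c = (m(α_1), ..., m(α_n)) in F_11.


c = [10, 5, 9, 2]

Message polynomial: m(x) = 4 + 5·x (mod 11).
For each evaluation point α_i, compute m(α_i) mod 11:
  α_1 = 10: Horner steps 5 → 10, so m(10) = 10.
  α_2 = 9: Horner steps 5 → 5, so m(9) = 5.
  α_3 = 1: Horner steps 5 → 9, so m(1) = 9.
  α_4 = 4: Horner steps 5 → 2, so m(4) = 2.
Codeword c = [10, 5, 9, 2] ∈ F_11^4.


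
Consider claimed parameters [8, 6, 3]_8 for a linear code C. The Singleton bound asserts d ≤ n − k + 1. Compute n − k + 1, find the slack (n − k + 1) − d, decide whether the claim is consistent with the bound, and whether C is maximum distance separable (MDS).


Singleton RHS = n − k + 1 = 3, slack = 0, bound satisfied, MDS.

Singleton bound: d ≤ n − k + 1.
Here n = 8, k = 6, so n − k + 1 = 3.
Given d = 3, check d ≤ 3: YES.
Slack = (n − k + 1) − d = 0.
The code is MDS (slack = 0).
Description: the claimed parameters are [8, 6, 3]_8; such a code would be MDS (meets Singleton bound).


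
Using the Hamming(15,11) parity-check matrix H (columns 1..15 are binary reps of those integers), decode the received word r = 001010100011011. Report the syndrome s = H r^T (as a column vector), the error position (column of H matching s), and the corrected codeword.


s = (0, 1, 1, 1)^T, error position = 7, corrected codeword c = 001010000011011

Compute s = H r^T mod 2 one row at a time:
  s_1 = 0 + 0 + 0 + 1 + 1 + 0 + 1 + 1 = 4 ≡ 0 (mod 2).
  s_2 = 0 + 1 + 0 + 1 + 1 + 0 + 1 + 1 = 5 ≡ 1 (mod 2).
  s_3 = 0 + 1 + 0 + 1 + 0 + 1 + 1 + 1 = 5 ≡ 1 (mod 2).
  s_4 = 0 + 1 + 1 + 1 + 0 + 1 + 0 + 1 = 5 ≡ 1 (mod 2).
s = (0, 1, 1, 1)^T — this equals column 7 of H (binary 0111), so error is at position 7.
Correct: flip bit 7 of r = 001010100011011 to get c = 001010000011011.


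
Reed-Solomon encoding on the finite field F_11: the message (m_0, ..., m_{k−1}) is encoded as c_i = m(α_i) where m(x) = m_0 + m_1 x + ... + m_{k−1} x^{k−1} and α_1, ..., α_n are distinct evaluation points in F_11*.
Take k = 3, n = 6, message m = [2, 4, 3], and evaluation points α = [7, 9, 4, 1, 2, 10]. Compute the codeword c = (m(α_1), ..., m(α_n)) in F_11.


c = [1, 6, 0, 9, 0, 1]

Message polynomial: m(x) = 2 + 4·x + 3·x^2 (mod 11).
For each evaluation point α_i, compute m(α_i) mod 11:
  α_1 = 7: Horner steps 3 → 3 → 1, so m(7) = 1.
  α_2 = 9: Horner steps 3 → 9 → 6, so m(9) = 6.
  α_3 = 4: Horner steps 3 → 5 → 0, so m(4) = 0.
  α_4 = 1: Horner steps 3 → 7 → 9, so m(1) = 9.
  α_5 = 2: Horner steps 3 → 10 → 0, so m(2) = 0.
  α_6 = 10: Horner steps 3 → 1 → 1, so m(10) = 1.
Codeword c = [1, 6, 0, 9, 0, 1] ∈ F_11^6.


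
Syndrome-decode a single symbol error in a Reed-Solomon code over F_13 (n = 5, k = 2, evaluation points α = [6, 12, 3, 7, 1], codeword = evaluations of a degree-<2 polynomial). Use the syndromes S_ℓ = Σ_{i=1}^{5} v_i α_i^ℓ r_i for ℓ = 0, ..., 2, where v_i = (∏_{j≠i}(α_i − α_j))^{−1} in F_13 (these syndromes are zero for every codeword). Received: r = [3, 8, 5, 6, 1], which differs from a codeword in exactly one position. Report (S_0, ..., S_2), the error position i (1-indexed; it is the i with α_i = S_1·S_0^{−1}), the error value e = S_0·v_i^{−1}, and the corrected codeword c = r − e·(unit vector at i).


S = (10, 4, 12), error at position 3, error magnitude e = 11, c = [3, 8, 7, 6, 1].

Step 1: column multipliers v_i = (∏_{j≠i}(α_i − α_j))^{−1} mod 13.
  i = 1 (α = 6): (6−12)(6−3)(6−7)(6−1) = (−6)·3·(−1)·5 = 90 ≡ 12, so v_1 = 12^{−1} = 12 (mod 13).
  i = 2 (α = 12): (12−6)(12−3)(12−7)(12−1) = 6·9·5·11 = 2970 ≡ 6, so v_2 = 6^{−1} = 11 (mod 13).
  i = 3 (α = 3): (3−6)(3−12)(3−7)(3−1) = (−3)·(−9)·(−4)·2 = −216 ≡ 5, so v_3 = 5^{−1} = 8 (mod 13).
  i = 4 (α = 7): (7−6)(7−12)(7−3)(7−1) = 1·(−5)·4·6 = −120 ≡ 10, so v_4 = 10^{−1} = 4 (mod 13).
  i = 5 (α = 1): (1−6)(1−12)(1−3)(1−7) = (−5)·(−11)·(−2)·(−6) = 660 ≡ 10, so v_5 = 10^{−1} = 4 (mod 13).
  v = [12, 11, 8, 4, 4].
Step 2: syndromes of r = [3, 8, 5, 6, 1] (all sums mod 13).
  S_0 = Σ v_i r_i = 12·3 + 11·8 + 8·5 + 4·6 + 4·1 = 192 ≡ 10.
  S_1 = Σ v_i α_i r_i = 12·6·3 + 11·12·8 + 8·3·5 + 4·7·6 + 4·1·1 = 1564 ≡ 4.
  α_i^2 mod 13 = [10, 1, 9, 10, 1].
  S_2 = Σ v_i α_i^2 r_i = 12·10·3 + 11·1·8 + 8·9·5 + 4·10·6 + 4·1·1 = 1052 ≡ 12.
  S = (10, 4, 12) ≠ 0, so r is not a codeword (an error is present).
Step 3: locate the error. For a single error e at position i, S_ℓ = v_i·e·α_i^ℓ, so α_err = S_1/S_0.
  S_0^{−1} = 10^{−1} = 4 (mod 13), so α_err = 4·4 = 16 ≡ 3 = α_3. Error position i = 3.
  Consistency check: S_2/S_1 = 12·10 = 120 ≡ 3 = α_err ✓ (single-error assumption holds).
Step 4: error magnitude e = S_0/v_3 = S_0·∏_{j≠3}(α_3 − α_j) = 10·5 = 50 ≡ 11 (mod 13).
Step 5: correct position 3: c_3 = r_3 − e = 5 − 11 ≡ 7 (mod 13). Hence c = [3, 8, 7, 6, 1].
  Check: interpolating c through the α_i gives m(x) = 11 + 3·x (degree < 2) with m(α_i) = c_i for every i, so c is indeed a codeword.


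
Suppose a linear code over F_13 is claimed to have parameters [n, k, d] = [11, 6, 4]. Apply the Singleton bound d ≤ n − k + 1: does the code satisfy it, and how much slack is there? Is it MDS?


Singleton RHS = n − k + 1 = 6, slack = 2, bound satisfied, not MDS.

Singleton bound: d ≤ n − k + 1.
Here n = 11, k = 6, so n − k + 1 = 6.
Given d = 4, check d ≤ 6: YES.
Slack = (n − k + 1) − d = 2.
The code is NOT MDS (slack = 2 > 0).
Description: the claimed parameters are [11, 6, 4]_13; such a code would be non-MDS.


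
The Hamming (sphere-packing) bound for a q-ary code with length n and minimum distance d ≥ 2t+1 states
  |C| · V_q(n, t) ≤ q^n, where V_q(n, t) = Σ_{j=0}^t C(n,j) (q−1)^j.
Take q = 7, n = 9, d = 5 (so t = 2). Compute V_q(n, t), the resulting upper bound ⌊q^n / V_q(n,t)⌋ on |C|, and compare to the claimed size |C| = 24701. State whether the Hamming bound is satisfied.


V_q(n, t) = 1351, q^n = 40353607, Hamming bound = 29869, |C| = 24701 ≤ bound (satisfied).

Step 1: Compute V_q(n, t) = Σ_{j=0}^2 C(n, j) (q−1)^j.
  j = 0: C(9,0)·(6)^0 = 1·1 = 1.
  j = 1: C(9,1)·(6)^1 = 9·6 = 54.
  j = 2: C(9,2)·(6)^2 = 36·36 = 1296.
  V_q(n, t) = 1 + 54 + 1296 = 1351.
Step 2: q^n = 7^9 = 40353607.
Step 3: Hamming bound ⌊q^n / V_q(n,t)⌋ = ⌊40353607/1351⌋ = 29869.
Step 4: Compare |C| = 24701 to 29869: satisfied.
The claimed |C| lies below the Hamming bound.


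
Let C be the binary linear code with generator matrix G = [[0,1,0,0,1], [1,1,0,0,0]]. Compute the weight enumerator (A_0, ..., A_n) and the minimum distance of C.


Weight distribution: A_0 = 1, A_2 = 3. Minimum distance d = 2.

Enumerate all 2^2 = 4 messages m ∈ F_2^2.
For each, compute codeword c = mG in F_2^5, then tally its weight.
  m = 00 → c = 00000, weight = 0.
  m = 10 → c = 01001, weight = 2.
  m = 01 → c = 11000, weight = 2.
  m = 11 → c = 10001, weight = 2.
Tally weights:
  weight 0: 1 codewords.
  weight 2: 3 codewords.
Minimum distance d = smallest w > 0 with A_w > 0 = 2.
Sanity: Σ A_w = 4 = 2^2 = 4 ✓.


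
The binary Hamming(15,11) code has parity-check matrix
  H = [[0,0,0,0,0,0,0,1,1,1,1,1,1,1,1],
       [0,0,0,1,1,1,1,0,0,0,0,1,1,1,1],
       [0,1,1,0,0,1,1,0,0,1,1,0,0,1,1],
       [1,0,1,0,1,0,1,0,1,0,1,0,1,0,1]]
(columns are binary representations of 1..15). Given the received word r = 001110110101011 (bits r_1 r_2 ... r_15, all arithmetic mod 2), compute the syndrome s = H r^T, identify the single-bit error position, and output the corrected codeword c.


s = (1, 0, 1, 0)^T, error position = 10, corrected codeword c = 001110110001011

Compute s = H r^T mod 2 one row at a time:
  s_1 = 1 + 0 + 1 + 0 + 1 + 0 + 1 + 1 = 5 ≡ 1 (mod 2).
  s_2 = 1 + 1 + 0 + 1 + 1 + 0 + 1 + 1 = 6 ≡ 0 (mod 2).
  s_3 = 0 + 1 + 0 + 1 + 1 + 0 + 1 + 1 = 5 ≡ 1 (mod 2).
  s_4 = 0 + 1 + 1 + 1 + 0 + 0 + 0 + 1 = 4 ≡ 0 (mod 2).
s = (1, 0, 1, 0)^T — this equals column 10 of H (binary 1010), so error is at position 10.
Correct: flip bit 10 of r = 001110110101011 to get c = 001110110001011.


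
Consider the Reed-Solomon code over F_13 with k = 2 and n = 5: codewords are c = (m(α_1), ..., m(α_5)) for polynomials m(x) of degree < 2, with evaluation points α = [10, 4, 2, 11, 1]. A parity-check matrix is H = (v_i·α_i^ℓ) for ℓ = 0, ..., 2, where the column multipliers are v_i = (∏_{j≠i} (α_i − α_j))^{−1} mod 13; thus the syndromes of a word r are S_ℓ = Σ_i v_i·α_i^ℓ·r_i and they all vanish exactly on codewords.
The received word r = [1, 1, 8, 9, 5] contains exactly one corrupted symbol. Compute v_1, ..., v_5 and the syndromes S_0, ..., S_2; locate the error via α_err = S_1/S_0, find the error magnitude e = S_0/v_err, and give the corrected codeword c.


S = (6, 8, 2), error at position 1, error magnitude e = 8, c = [6, 1, 8, 9, 5].

Step 1: column multipliers v_i = (∏_{j≠i}(α_i − α_j))^{−1} mod 13.
  i = 1 (α = 10): (10−4)(10−2)(10−11)(10−1) = 6·8·(−1)·9 = −432 ≡ 10, so v_1 = 10^{−1} = 4 (mod 13).
  i = 2 (α = 4): (4−10)(4−2)(4−11)(4−1) = (−6)·2·(−7)·3 = 252 ≡ 5, so v_2 = 5^{−1} = 8 (mod 13).
  i = 3 (α = 2): (2−10)(2−4)(2−11)(2−1) = (−8)·(−2)·(−9)·1 = −144 ≡ 12, so v_3 = 12^{−1} = 12 (mod 13).
  i = 4 (α = 11): (11−10)(11−4)(11−2)(11−1) = 1·7·9·10 = 630 ≡ 6, so v_4 = 6^{−1} = 11 (mod 13).
  i = 5 (α = 1): (1−10)(1−4)(1−2)(1−11) = (−9)·(−3)·(−1)·(−10) = 270 ≡ 10, so v_5 = 10^{−1} = 4 (mod 13).
  v = [4, 8, 12, 11, 4].
Step 2: syndromes of r = [1, 1, 8, 9, 5] (all sums mod 13).
  S_0 = Σ v_i r_i = 4·1 + 8·1 + 12·8 + 11·9 + 4·5 = 227 ≡ 6.
  S_1 = Σ v_i α_i r_i = 4·10·1 + 8·4·1 + 12·2·8 + 11·11·9 + 4·1·5 = 1373 ≡ 8.
  α_i^2 mod 13 = [9, 3, 4, 4, 1].
  S_2 = Σ v_i α_i^2 r_i = 4·9·1 + 8·3·1 + 12·4·8 + 11·4·9 + 4·1·5 = 860 ≡ 2.
  S = (6, 8, 2) ≠ 0, so r is not a codeword (an error is present).
Step 3: locate the error. For a single error e at position i, S_ℓ = v_i·e·α_i^ℓ, so α_err = S_1/S_0.
  S_0^{−1} = 6^{−1} = 11 (mod 13), so α_err = 8·11 = 88 ≡ 10 = α_1. Error position i = 1.
  Consistency check: S_2/S_1 = 2·5 = 10 ≡ 10 = α_err ✓ (single-error assumption holds).
Step 4: error magnitude e = S_0/v_1 = S_0·∏_{j≠1}(α_1 − α_j) = 6·10 = 60 ≡ 8 (mod 13).
Step 5: correct position 1: c_1 = r_1 − e = 1 − 8 ≡ 6 (mod 13). Hence c = [6, 1, 8, 9, 5].
  Check: interpolating c through the α_i gives m(x) = 2 + 3·x (degree < 2) with m(α_i) = c_i for every i, so c is indeed a codeword.


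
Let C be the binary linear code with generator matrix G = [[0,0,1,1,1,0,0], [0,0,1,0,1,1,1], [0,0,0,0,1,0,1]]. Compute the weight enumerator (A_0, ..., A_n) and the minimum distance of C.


Weight distribution: A_0 = 1, A_2 = 2, A_3 = 4, A_4 = 1. Minimum distance d = 2.

Enumerate all 2^3 = 8 messages m ∈ F_2^3.
For each, compute codeword c = mG in F_2^7, then tally its weight.
  m = 000 → c = 0000000, weight = 0.
  m = 100 → c = 0011100, weight = 3.
  m = 010 → c = 0010111, weight = 4.
  m = 110 → c = 0001011, weight = 3.
  m = 001 → c = 0000101, weight = 2.
  m = 101 → c = 0011001, weight = 3.
  m = 011 → c = 0010010, weight = 2.
  m = 111 → c = 0001110, weight = 3.
Tally weights:
  weight 0: 1 codewords.
  weight 2: 2 codewords.
  weight 3: 4 codewords.
  weight 4: 1 codewords.
Minimum distance d = smallest w > 0 with A_w > 0 = 2.
Sanity: Σ A_w = 8 = 2^3 = 8 ✓.
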